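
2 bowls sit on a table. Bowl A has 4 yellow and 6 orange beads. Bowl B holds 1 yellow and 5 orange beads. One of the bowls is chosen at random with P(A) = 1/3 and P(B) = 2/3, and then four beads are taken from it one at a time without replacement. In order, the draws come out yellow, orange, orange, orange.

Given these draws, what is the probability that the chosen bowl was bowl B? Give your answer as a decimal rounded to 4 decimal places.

Under each hypothesis, the probability of the observed sequence is: P(data | bowl A) = (4/10)(6/9)(5/8)(4/7) = 2/21; P(data | bowl B) = (1/6)(5/5)(4/4)(3/3) = 1/6.
The prior-weighted likelihoods are 1/3 · 2/21 = 2/63, 2/3 · 1/6 = 1/9; with total 1/7.
Therefore the posterior P(bowl B | data) = (1/9) / (1/7) = 7/9.

0.7778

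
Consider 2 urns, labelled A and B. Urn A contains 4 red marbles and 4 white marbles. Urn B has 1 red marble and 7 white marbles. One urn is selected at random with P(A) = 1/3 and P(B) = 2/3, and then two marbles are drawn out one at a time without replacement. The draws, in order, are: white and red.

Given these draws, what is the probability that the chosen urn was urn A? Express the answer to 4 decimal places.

Under each hypothesis, the probability of the observed sequence is: P(data | urn A) = (4/8)(4/7) = 2/7; P(data | urn B) = (7/8)(1/7) = 1/8.
Multiplying each by its prior: 1/3 · 2/7 = 2/21, 2/3 · 1/8 = 1/12; with total 5/28.
By Bayes' rule, P(urn A | data) = (2/21) / (5/28) = 8/15.

0.5333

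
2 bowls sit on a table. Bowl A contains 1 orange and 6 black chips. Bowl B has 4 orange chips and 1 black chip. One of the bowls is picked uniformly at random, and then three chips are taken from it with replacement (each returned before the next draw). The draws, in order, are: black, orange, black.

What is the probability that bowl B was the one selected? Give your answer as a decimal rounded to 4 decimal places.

The likelihood of the observed sequence under each hypothesis: P(data | bowl A) = (6/7)(1/7)(6/7) = 0.10496; P(data | bowl B) = (1/5)(4/5)(1/5) = 0.032.
The prior-weighted likelihoods are 1/2 · 0.10496 = 0.052478, 1/2 · 0.032 = 0.016; with total 0.068478.
Therefore the posterior P(bowl B | data) = (0.016) / (0.068478) = 0.23365.

0.2337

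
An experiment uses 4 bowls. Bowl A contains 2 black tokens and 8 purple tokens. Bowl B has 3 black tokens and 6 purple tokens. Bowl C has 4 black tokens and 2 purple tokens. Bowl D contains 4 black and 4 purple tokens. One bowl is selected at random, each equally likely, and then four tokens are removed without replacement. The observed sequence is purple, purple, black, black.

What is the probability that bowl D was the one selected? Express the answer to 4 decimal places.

0.3661

Compute the likelihood of the observed sequence for each case: P(data | bowl A) = (8/10)(7/9)(2/8)(1/7) = 0.022222; P(data | bowl B) = (6/9)(5/8)(3/7)(2/6) = 0.059524; P(data | bowl C) = (2/6)(1/5)(4/4)(3/3) = 0.066667; P(data | bowl D) = (4/8)(3/7)(4/6)(3/5) = 0.085714.
Multiplying each by its prior: 1/4 · 0.022222 = 0.0055556, 1/4 · 0.059524 = 0.014881, 1/4 · 0.066667 = 0.016667, 1/4 · 0.085714 = 0.021429; with total 0.058532.
By Bayes' rule, P(bowl D | data) = (0.021429) / (0.058532) = 0.3661.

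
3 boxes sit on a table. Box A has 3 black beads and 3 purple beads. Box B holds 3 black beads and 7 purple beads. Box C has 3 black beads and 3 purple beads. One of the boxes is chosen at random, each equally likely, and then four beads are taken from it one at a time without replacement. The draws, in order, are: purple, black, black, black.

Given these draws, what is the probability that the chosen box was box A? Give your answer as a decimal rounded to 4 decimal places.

0.4615

For each hypothesis, P(data | H) works out to: P(data | box A) = (3/6)(3/5)(2/4)(1/3) = 1/20; P(data | box B) = (7/10)(3/9)(2/8)(1/7) = 1/120; P(data | box C) = (3/6)(3/5)(2/4)(1/3) = 1/20.
Weighting by the prior gives 1/3 · 1/20 = 1/60, 1/3 · 1/120 = 1/360, 1/3 · 1/20 = 1/60; these sum to 13/360.
By Bayes' rule, P(box A | data) = (1/60) / (13/360) = 6/13.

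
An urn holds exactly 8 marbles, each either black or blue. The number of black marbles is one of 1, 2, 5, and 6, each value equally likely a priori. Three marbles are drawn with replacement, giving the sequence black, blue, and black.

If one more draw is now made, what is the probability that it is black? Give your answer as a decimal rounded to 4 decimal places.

For each hypothesis, P(data | H) works out to: P(data | r = 1) = (1/8)(7/8)(1/8) = 0.013672; P(data | r = 2) = (2/8)(6/8)(2/8) = 0.046875; P(data | r = 5) = (5/8)(3/8)(5/8) = 0.14648; P(data | r = 6) = (6/8)(2/8)(6/8) = 0.14062.
Weighting by the prior gives 1/4 · 0.013672 = 0.003418, 1/4 · 0.046875 = 0.011719, 1/4 · 0.14648 = 0.036621, 1/4 · 0.14062 = 0.035156; summing to 0.086914.
Normalising, the posterior is P(r = 1 | data) = 0.039326, P(r = 2 | data) = 0.13483, P(r = 5 | data) = 0.42135, P(r = 6 | data) = 0.40449.
Averaging over the posterior, P(black next | data) = (1/8)(0.039326) + (1/4)(0.13483) + (5/8)(0.42135) + (3/4)(0.40449) = 0.60534.

0.6053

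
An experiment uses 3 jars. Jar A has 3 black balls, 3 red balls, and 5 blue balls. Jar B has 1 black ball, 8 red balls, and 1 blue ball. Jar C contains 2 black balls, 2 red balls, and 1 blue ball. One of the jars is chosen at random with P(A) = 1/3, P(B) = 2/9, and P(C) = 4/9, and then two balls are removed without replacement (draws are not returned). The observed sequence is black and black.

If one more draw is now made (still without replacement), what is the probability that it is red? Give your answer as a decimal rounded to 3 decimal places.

Under each hypothesis, the probability of the observed sequence is: P(data | jar A) = (3/11)(2/10) = 3/55; P(data | jar B) = (1/10)(0/9) = 0; P(data | jar C) = (2/5)(1/4) = 1/10.
Weighting by the prior gives 1/3 · 3/55 = 1/55, 2/9 · 0 = 0, 4/9 · 1/10 = 2/45; these sum to 31/495.
Normalising, the posterior is P(jar A | data) = 9/31, P(jar B | data) = 0, P(jar C | data) = 22/31.
The predictive probability is P(red next | data) = (1/3)(9/31) + (2/3)(22/31) = 53/93.

0.570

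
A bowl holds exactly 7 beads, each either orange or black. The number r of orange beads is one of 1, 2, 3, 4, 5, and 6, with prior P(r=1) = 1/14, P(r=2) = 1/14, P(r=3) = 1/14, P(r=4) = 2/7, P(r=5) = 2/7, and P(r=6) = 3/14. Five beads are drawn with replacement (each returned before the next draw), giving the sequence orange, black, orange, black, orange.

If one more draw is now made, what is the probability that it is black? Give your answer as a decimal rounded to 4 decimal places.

The likelihood of the observed sequence under each hypothesis: P(data | r = 1) = (1/7)(6/7)(1/7)(6/7)(1/7) = 0.002142; P(data | r = 2) = (2/7)(5/7)(2/7)(5/7)(2/7) = 0.0119; P(data | r = 3) = (3/7)(4/7)(3/7)(4/7)(3/7) = 0.025704; P(data | r = 4) = (4/7)(3/7)(4/7)(3/7)(4/7) = 0.034271; P(data | r = 5) = (5/7)(2/7)(5/7)(2/7)(5/7) = 0.02975; P(data | r = 6) = (6/7)(1/7)(6/7)(1/7)(6/7) = 0.012852.
Weighting by the prior gives 1/14 · 0.002142 = 0.000153, 1/14 · 0.0119 = 0.00084999, 1/14 · 0.025704 = 0.001836, 2/7 · 0.034271 = 0.0097918, 2/7 · 0.02975 = 0.0084999, 3/14 · 0.012852 = 0.002754; summing to 0.023885.
Dividing through by the total gives posterior P(r = 1 | data) = 0.0064057, P(r = 2 | data) = 0.035587, P(r = 3 | data) = 0.076868, P(r = 4 | data) = 0.40996, P(r = 5 | data) = 0.35587, P(r = 6 | data) = 0.1153.
The predictive probability is P(black next | data) = (6/7)(0.0064057) + (5/7)(0.035587) + (4/7)(0.076868) + (3/7)(0.40996) + (2/7)(0.35587) + (1/7)(0.1153) = 0.36868.

0.3687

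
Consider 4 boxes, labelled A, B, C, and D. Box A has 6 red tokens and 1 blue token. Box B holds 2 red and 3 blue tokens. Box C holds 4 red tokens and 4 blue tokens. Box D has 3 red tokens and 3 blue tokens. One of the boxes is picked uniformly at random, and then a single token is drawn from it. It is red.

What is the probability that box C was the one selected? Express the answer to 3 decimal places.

0.222

Under each hypothesis, the probability of this draw is: P(data | box A) = (6/7) = 6/7; P(data | box B) = (2/5) = 2/5; P(data | box C) = (4/8) = 1/2; P(data | box D) = (3/6) = 1/2.
Weighting by the prior gives 1/4 · 6/7 = 3/14, 1/4 · 2/5 = 1/10, 1/4 · 1/2 = 1/8, 1/4 · 1/2 = 1/8; these sum to 79/140.
By Bayes' rule, P(box C | data) = (1/8) / (79/140) = 35/158.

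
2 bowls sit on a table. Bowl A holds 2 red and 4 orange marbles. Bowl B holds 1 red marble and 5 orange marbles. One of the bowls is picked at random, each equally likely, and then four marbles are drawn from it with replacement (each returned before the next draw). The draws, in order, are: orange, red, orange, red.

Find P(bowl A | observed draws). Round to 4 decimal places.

Under each hypothesis, the probability of the observed sequence is: P(data | bowl A) = (4/6)(2/6)(4/6)(2/6) = 0.049383; P(data | bowl B) = (5/6)(1/6)(5/6)(1/6) = 0.01929.
Weighting by the prior gives 1/2 · 0.049383 = 0.024691, 1/2 · 0.01929 = 0.0096451; summing to 0.034336.
So P(bowl A | data) = (0.024691) / (0.034336) = 0.7191.

0.7191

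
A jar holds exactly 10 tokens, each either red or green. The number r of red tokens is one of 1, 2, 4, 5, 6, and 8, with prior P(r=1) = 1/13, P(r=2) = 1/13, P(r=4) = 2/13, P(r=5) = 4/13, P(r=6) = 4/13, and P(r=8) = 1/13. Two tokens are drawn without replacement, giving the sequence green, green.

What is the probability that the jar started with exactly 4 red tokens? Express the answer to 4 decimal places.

0.1887

The likelihood of the observed sequence under each hypothesis: P(data | r = 1) = (9/10)(8/9) = 4/5; P(data | r = 2) = (8/10)(7/9) = 28/45; P(data | r = 4) = (6/10)(5/9) = 1/3; P(data | r = 5) = (5/10)(4/9) = 2/9; P(data | r = 6) = (4/10)(3/9) = 2/15; P(data | r = 8) = (2/10)(1/9) = 1/45.
The prior-weighted likelihoods are 1/13 · 4/5 = 4/65, 1/13 · 28/45 = 28/585, 2/13 · 1/3 = 2/39, 4/13 · 2/9 = 8/117, 4/13 · 2/15 = 8/195, 1/13 · 1/45 = 1/585; with total 53/195.
By Bayes' rule, P(r = 4 | data) = (2/39) / (53/195) = 10/53.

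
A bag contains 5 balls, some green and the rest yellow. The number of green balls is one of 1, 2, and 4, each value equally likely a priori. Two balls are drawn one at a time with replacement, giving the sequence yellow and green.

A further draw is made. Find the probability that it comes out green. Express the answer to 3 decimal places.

For each hypothesis, P(data | H) works out to: P(data | r = 1) = (4/5)(1/5) = 4/25; P(data | r = 2) = (3/5)(2/5) = 6/25; P(data | r = 4) = (1/5)(4/5) = 4/25.
The prior-weighted likelihoods are 1/3 · 4/25 = 4/75, 1/3 · 6/25 = 2/25, 1/3 · 4/25 = 4/75; with total 14/75.
Dividing through by the total gives posterior P(r = 1 | data) = 2/7, P(r = 2 | data) = 3/7, P(r = 4 | data) = 2/7.
Averaging over the posterior, P(green next | data) = (1/5)(2/7) + (2/5)(3/7) + (4/5)(2/7) = 16/35.

0.457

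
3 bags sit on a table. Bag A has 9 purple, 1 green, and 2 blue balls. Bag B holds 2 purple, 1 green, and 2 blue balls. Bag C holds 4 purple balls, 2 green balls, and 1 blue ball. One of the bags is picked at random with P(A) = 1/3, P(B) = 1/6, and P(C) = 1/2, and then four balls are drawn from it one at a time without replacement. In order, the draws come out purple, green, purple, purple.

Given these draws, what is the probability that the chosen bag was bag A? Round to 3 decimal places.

Under each hypothesis, the probability of the observed sequence is: P(data | bag A) = (9/12)(1/11)(8/10)(7/9) = 0.042424; P(data | bag B) = (2/5)(1/4)(1/3)(0/2) = 0; P(data | bag C) = (4/7)(2/6)(3/5)(2/4) = 0.057143.
Weighting by the prior gives 1/3 · 0.042424 = 0.014141, 1/6 · 0 = 0, 1/2 · 0.057143 = 0.028571; these sum to 0.042713.
By Bayes' rule, P(bag A | data) = (0.014141) / (0.042713) = 0.33108.

0.331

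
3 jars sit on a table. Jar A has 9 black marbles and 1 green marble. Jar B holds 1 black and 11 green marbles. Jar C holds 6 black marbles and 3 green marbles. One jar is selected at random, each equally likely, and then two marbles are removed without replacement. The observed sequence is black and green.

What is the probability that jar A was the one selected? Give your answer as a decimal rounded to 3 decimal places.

For each hypothesis, P(data | H) works out to: P(data | jar A) = (9/10)(1/9) = 1/10; P(data | jar B) = (1/12)(11/11) = 1/12; P(data | jar C) = (6/9)(3/8) = 1/4.
Multiplying each by its prior: 1/3 · 1/10 = 1/30, 1/3 · 1/12 = 1/36, 1/3 · 1/4 = 1/12; summing to 13/90.
Hence P(jar A | data) = (1/30) / (13/90) = 3/13.

0.231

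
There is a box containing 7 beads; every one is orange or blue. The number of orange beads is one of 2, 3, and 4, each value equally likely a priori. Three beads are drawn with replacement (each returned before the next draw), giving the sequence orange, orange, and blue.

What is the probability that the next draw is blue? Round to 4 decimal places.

0.5330

Compute the likelihood of the observed sequence for each case: P(data | r = 2) = (2/7)(2/7)(5/7) = 0.058309; P(data | r = 3) = (3/7)(3/7)(4/7) = 0.10496; P(data | r = 4) = (4/7)(4/7)(3/7) = 0.13994.
Multiplying each by its prior: 1/3 · 0.058309 = 0.019436, 1/3 · 0.10496 = 0.034985, 1/3 · 0.13994 = 0.046647; these sum to 0.10107.
Normalising, the posterior is P(r = 2 | data) = 0.19231, P(r = 3 | data) = 0.34615, P(r = 4 | data) = 0.46154.
Averaging over the posterior, P(blue next | data) = (5/7)(0.19231) + (4/7)(0.34615) + (3/7)(0.46154) = 0.53297.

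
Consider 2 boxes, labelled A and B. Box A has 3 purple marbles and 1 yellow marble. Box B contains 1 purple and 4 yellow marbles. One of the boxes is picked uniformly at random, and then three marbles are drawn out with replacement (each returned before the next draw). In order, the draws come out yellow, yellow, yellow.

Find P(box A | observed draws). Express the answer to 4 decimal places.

0.0296

Compute the likelihood of the observed sequence for each case: P(data | box A) = (1/4)(1/4)(1/4) = 0.015625; P(data | box B) = (4/5)(4/5)(4/5) = 0.512.
The prior-weighted likelihoods are 1/2 · 0.015625 = 0.0078125, 1/2 · 0.512 = 0.256; with total 0.26381.
Therefore the posterior P(box A | data) = (0.0078125) / (0.26381) = 0.029614.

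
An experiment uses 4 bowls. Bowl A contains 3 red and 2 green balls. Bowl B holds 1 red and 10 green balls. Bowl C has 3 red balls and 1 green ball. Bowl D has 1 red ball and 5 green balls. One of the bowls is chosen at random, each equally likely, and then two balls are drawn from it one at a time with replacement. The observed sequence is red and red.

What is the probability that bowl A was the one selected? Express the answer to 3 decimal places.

0.376

The likelihood of the observed sequence under each hypothesis: P(data | bowl A) = (3/5)(3/5) = 0.36; P(data | bowl B) = (1/11)(1/11) = 0.0082645; P(data | bowl C) = (3/4)(3/4) = 0.5625; P(data | bowl D) = (1/6)(1/6) = 0.027778.
Multiplying each by its prior: 1/4 · 0.36 = 0.09, 1/4 · 0.0082645 = 0.0020661, 1/4 · 0.5625 = 0.14062, 1/4 · 0.027778 = 0.0069444; summing to 0.23964.
Hence P(bowl A | data) = (0.09) / (0.23964) = 0.37557.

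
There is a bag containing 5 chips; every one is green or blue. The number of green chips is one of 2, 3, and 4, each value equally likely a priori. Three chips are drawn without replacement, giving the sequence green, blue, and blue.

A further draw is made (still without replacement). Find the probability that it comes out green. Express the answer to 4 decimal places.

0.6667

Under each hypothesis, the probability of the observed sequence is: P(data | r = 2) = (2/5)(3/4)(2/3) = 1/5; P(data | r = 3) = (3/5)(2/4)(1/3) = 1/10; P(data | r = 4) = (4/5)(1/4)(0/3) = 0.
Weighting by the prior gives 1/3 · 1/5 = 1/15, 1/3 · 1/10 = 1/30, 1/3 · 0 = 0; these sum to 1/10.
The posterior is then P(r = 2 | data) = 2/3, P(r = 3 | data) = 1/3, P(r = 4 | data) = 0.
So P(green next | data) = Σ P(green next | H) P(H | data) = (1/2)(2/3) + (1)(1/3) = 2/3.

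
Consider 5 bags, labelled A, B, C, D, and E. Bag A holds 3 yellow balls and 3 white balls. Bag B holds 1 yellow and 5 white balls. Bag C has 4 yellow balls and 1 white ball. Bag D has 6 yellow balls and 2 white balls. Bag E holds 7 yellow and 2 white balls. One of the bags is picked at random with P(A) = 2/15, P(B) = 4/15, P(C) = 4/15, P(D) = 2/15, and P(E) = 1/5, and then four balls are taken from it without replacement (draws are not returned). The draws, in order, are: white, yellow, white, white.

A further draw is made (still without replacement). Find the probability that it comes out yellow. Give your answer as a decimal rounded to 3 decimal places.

Under each hypothesis, the probability of the observed sequence is: P(data | bag A) = (3/6)(3/5)(2/4)(1/3) = 1/20; P(data | bag B) = (5/6)(1/5)(4/4)(3/3) = 1/6; P(data | bag C) = (1/5)(4/4)(0/3) = 0; P(data | bag D) = (2/8)(6/7)(1/6)(0/5) = 0; P(data | bag E) = (2/9)(7/8)(1/7)(0/6) = 0.
Multiplying each by its prior: 2/15 · 1/20 = 1/150, 4/15 · 1/6 = 2/45, 4/15 · 0 = 0, 2/15 · 0 = 0, 1/5 · 0 = 0; with total 23/450.
Dividing through by the total gives posterior P(bag A | data) = 3/23, P(bag B | data) = 20/23, P(bag C | data) = 0, P(bag D | data) = 0, P(bag E | data) = 0.
The predictive probability is P(yellow next | data) = (1)(3/23) + (0)(20/23) = 3/23.

0.130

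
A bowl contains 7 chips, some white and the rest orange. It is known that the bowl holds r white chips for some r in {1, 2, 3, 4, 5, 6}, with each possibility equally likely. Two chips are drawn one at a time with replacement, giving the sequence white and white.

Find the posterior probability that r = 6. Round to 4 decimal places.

0.3956

Compute the likelihood of the observed sequence for each case: P(data | r = 1) = (1/7)(1/7) = 1/49; P(data | r = 2) = (2/7)(2/7) = 4/49; P(data | r = 3) = (3/7)(3/7) = 9/49; P(data | r = 4) = (4/7)(4/7) = 16/49; P(data | r = 5) = (5/7)(5/7) = 25/49; P(data | r = 6) = (6/7)(6/7) = 36/49.
The prior-weighted likelihoods are 1/6 · 1/49 = 1/294, 1/6 · 4/49 = 2/147, 1/6 · 9/49 = 3/98, 1/6 · 16/49 = 8/147, 1/6 · 25/49 = 25/294, 1/6 · 36/49 = 6/49; with total 13/42.
By Bayes' rule, P(r = 6 | data) = (6/49) / (13/42) = 36/91.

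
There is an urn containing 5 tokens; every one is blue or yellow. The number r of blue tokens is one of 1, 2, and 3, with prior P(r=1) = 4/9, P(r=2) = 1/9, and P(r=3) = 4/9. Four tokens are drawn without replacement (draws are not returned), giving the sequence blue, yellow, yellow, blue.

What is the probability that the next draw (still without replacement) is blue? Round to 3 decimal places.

0.800

For each hypothesis, P(data | H) works out to: P(data | r = 1) = (1/5)(4/4)(3/3)(0/2) = 0; P(data | r = 2) = (2/5)(3/4)(2/3)(1/2) = 1/10; P(data | r = 3) = (3/5)(2/4)(1/3)(2/2) = 1/10.
The prior-weighted likelihoods are 4/9 · 0 = 0, 1/9 · 1/10 = 1/90, 4/9 · 1/10 = 2/45; with total 1/18.
Normalising, the posterior is P(r = 1 | data) = 0, P(r = 2 | data) = 1/5, P(r = 3 | data) = 4/5.
Averaging over the posterior, P(blue next | data) = (0)(1/5) + (1)(4/5) = 4/5.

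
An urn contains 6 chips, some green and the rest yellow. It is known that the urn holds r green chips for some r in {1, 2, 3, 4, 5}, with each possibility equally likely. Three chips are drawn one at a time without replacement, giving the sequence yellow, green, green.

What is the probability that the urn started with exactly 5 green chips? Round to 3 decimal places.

For each hypothesis, P(data | H) works out to: P(data | r = 1) = (5/6)(1/5)(0/4) = 0; P(data | r = 2) = (4/6)(2/5)(1/4) = 1/15; P(data | r = 3) = (3/6)(3/5)(2/4) = 3/20; P(data | r = 4) = (2/6)(4/5)(3/4) = 1/5; P(data | r = 5) = (1/6)(5/5)(4/4) = 1/6.
The prior-weighted likelihoods are 1/5 · 0 = 0, 1/5 · 1/15 = 1/75, 1/5 · 3/20 = 3/100, 1/5 · 1/5 = 1/25, 1/5 · 1/6 = 1/30; summing to 7/60.
Therefore the posterior P(r = 5 | data) = (1/30) / (7/60) = 2/7.

0.286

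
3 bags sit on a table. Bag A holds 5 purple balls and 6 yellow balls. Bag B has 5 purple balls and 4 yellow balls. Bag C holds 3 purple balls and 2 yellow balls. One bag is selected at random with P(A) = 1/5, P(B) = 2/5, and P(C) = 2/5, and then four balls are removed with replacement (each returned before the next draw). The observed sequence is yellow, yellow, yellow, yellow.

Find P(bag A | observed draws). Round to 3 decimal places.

Under each hypothesis, the probability of the observed sequence is: P(data | bag A) = (6/11)(6/11)(6/11)(6/11) = 0.088519; P(data | bag B) = (4/9)(4/9)(4/9)(4/9) = 0.039018; P(data | bag C) = (2/5)(2/5)(2/5)(2/5) = 0.0256.
The prior-weighted likelihoods are 1/5 · 0.088519 = 0.017704, 2/5 · 0.039018 = 0.015607, 2/5 · 0.0256 = 0.01024; with total 0.043551.
So P(bag A | data) = (0.017704) / (0.043551) = 0.4065.

0.407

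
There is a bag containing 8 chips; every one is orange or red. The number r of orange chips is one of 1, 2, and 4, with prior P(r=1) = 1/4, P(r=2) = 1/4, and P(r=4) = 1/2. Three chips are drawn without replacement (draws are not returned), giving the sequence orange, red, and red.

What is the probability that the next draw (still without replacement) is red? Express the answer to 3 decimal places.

The likelihood of the observed sequence under each hypothesis: P(data | r = 1) = (1/8)(7/7)(6/6) = 1/8; P(data | r = 2) = (2/8)(6/7)(5/6) = 5/28; P(data | r = 4) = (4/8)(4/7)(3/6) = 1/7.
The prior-weighted likelihoods are 1/4 · 1/8 = 1/32, 1/4 · 5/28 = 5/112, 1/2 · 1/7 = 1/14; these sum to 33/224.
The posterior is then P(r = 1 | data) = 7/33, P(r = 2 | data) = 10/33, P(r = 4 | data) = 16/33.
So P(red next | data) = Σ P(red next | H) P(H | data) = (1)(7/33) + (4/5)(10/33) + (2/5)(16/33) = 107/165.

0.648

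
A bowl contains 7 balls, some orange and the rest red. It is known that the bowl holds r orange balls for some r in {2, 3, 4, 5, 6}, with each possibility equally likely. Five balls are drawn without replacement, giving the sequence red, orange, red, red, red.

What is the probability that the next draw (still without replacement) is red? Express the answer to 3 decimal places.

Under each hypothesis, the probability of the observed sequence is: P(data | r = 2) = (5/7)(2/6)(4/5)(3/4)(2/3) = 2/21; P(data | r = 3) = (4/7)(3/6)(3/5)(2/4)(1/3) = 1/35; P(data | r = 4) = (3/7)(4/6)(2/5)(1/4)(0/3) = 0; P(data | r = 5) = (2/7)(5/6)(1/5)(0/4) = 0; P(data | r = 6) = (1/7)(6/6)(0/5) = 0.
Weighting by the prior gives 1/5 · 2/21 = 2/105, 1/5 · 1/35 = 1/175, 1/5 · 0 = 0, 1/5 · 0 = 0, 1/5 · 0 = 0; summing to 13/525.
The posterior is then P(r = 2 | data) = 10/13, P(r = 3 | data) = 3/13, P(r = 4 | data) = 0, P(r = 5 | data) = 0, P(r = 6 | data) = 0.
The predictive probability is P(red next | data) = (1/2)(10/13) + (0)(3/13) = 5/13.

0.385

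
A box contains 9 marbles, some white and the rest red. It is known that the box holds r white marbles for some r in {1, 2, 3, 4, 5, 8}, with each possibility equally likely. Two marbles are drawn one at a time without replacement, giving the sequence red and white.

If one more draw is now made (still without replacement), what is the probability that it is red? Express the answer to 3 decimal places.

0.601

Under each hypothesis, the probability of the observed sequence is: P(data | r = 1) = (8/9)(1/8) = 1/9; P(data | r = 2) = (7/9)(2/8) = 7/36; P(data | r = 3) = (6/9)(3/8) = 1/4; P(data | r = 4) = (5/9)(4/8) = 5/18; P(data | r = 5) = (4/9)(5/8) = 5/18; P(data | r = 8) = (1/9)(8/8) = 1/9.
Multiplying each by its prior: 1/6 · 1/9 = 1/54, 1/6 · 7/36 = 7/216, 1/6 · 1/4 = 1/24, 1/6 · 5/18 = 5/108, 1/6 · 5/18 = 5/108, 1/6 · 1/9 = 1/54; with total 11/54.
The posterior is then P(r = 1 | data) = 1/11, P(r = 2 | data) = 7/44, P(r = 3 | data) = 9/44, P(r = 4 | data) = 5/22, P(r = 5 | data) = 5/22, P(r = 8 | data) = 1/11.
The predictive probability is P(red next | data) = (1)(1/11) + (6/7)(7/44) + (5/7)(9/44) + (4/7)(5/22) + (3/7)(5/22) + (0)(1/11) = 185/308.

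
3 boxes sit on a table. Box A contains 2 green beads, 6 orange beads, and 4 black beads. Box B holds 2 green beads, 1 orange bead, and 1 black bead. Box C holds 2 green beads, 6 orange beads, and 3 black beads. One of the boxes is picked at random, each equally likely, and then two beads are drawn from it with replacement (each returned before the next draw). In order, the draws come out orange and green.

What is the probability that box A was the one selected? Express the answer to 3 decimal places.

0.271

The likelihood of the observed sequence under each hypothesis: P(data | box A) = (6/12)(2/12) = 0.083333; P(data | box B) = (1/4)(2/4) = 0.125; P(data | box C) = (6/11)(2/11) = 0.099174.
Weighting by the prior gives 1/3 · 0.083333 = 0.027778, 1/3 · 0.125 = 0.041667, 1/3 · 0.099174 = 0.033058; with total 0.1025.
So P(box A | data) = (0.027778) / (0.1025) = 0.271.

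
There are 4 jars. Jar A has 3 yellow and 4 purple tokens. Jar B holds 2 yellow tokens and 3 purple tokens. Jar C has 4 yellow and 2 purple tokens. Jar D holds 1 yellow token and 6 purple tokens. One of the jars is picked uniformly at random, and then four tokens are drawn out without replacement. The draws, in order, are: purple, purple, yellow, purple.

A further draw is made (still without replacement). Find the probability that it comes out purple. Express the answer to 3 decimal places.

Compute the likelihood of the observed sequence for each case: P(data | jar A) = (4/7)(3/6)(3/5)(2/4) = 3/35; P(data | jar B) = (3/5)(2/4)(2/3)(1/2) = 1/10; P(data | jar C) = (2/6)(1/5)(4/4)(0/3) = 0; P(data | jar D) = (6/7)(5/6)(1/5)(4/4) = 1/7.
The prior-weighted likelihoods are 1/4 · 3/35 = 3/140, 1/4 · 1/10 = 1/40, 1/4 · 0 = 0, 1/4 · 1/7 = 1/28; these sum to 23/280.
The posterior is then P(jar A | data) = 6/23, P(jar B | data) = 7/23, P(jar C | data) = 0, P(jar D | data) = 10/23.
So P(purple next | data) = Σ P(purple next | H) P(H | data) = (1/3)(6/23) + (0)(7/23) + (1)(10/23) = 12/23.

0.522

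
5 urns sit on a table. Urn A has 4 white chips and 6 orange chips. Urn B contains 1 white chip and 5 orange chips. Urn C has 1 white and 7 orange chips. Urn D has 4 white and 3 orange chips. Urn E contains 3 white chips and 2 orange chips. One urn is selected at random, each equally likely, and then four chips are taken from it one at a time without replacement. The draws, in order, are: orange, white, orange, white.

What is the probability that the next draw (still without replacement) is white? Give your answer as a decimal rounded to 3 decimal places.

0.704

Under each hypothesis, the probability of the observed sequence is: P(data | urn A) = (6/10)(4/9)(5/8)(3/7) = 1/14; P(data | urn B) = (5/6)(1/5)(4/4)(0/3) = 0; P(data | urn C) = (7/8)(1/7)(6/6)(0/5) = 0; P(data | urn D) = (3/7)(4/6)(2/5)(3/4) = 3/35; P(data | urn E) = (2/5)(3/4)(1/3)(2/2) = 1/10.
Multiplying each by its prior: 1/5 · 1/14 = 1/70, 1/5 · 0 = 0, 1/5 · 0 = 0, 1/5 · 3/35 = 3/175, 1/5 · 1/10 = 1/50; with total 9/175.
Dividing through by the total gives posterior P(urn A | data) = 5/18, P(urn B | data) = 0, P(urn C | data) = 0, P(urn D | data) = 1/3, P(urn E | data) = 7/18.
So P(white next | data) = Σ P(white next | H) P(H | data) = (1/3)(5/18) + (2/3)(1/3) + (1)(7/18) = 19/27.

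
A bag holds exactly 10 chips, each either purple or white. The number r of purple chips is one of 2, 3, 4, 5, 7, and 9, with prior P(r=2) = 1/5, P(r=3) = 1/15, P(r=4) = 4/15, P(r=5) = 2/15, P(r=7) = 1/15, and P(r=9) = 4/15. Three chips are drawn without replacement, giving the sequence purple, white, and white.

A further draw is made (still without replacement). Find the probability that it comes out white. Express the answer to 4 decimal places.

The likelihood of the observed sequence under each hypothesis: P(data | r = 2) = (2/10)(8/9)(7/8) = 0.15556; P(data | r = 3) = (3/10)(7/9)(6/8) = 0.175; P(data | r = 4) = (4/10)(6/9)(5/8) = 0.16667; P(data | r = 5) = (5/10)(5/9)(4/8) = 0.13889; P(data | r = 7) = (7/10)(3/9)(2/8) = 0.058333; P(data | r = 9) = (9/10)(1/9)(0/8) = 0.
Weighting by the prior gives 1/5 · 0.15556 = 0.031111, 1/15 · 0.175 = 0.011667, 4/15 · 0.16667 = 0.044444, 2/15 · 0.13889 = 0.018519, 1/15 · 0.058333 = 0.0038889, 4/15 · 0 = 0; with total 0.10963.
The posterior is then P(r = 2 | data) = 0.28378, P(r = 3 | data) = 0.10642, P(r = 4 | data) = 0.40541, P(r = 5 | data) = 0.16892, P(r = 7 | data) = 0.035473, P(r = 9 | data) = 0.
The predictive probability is P(white next | data) = (6/7)(0.28378) + (5/7)(0.10642) + (4/7)(0.40541) + (3/7)(0.16892) + (1/7)(0.035473) = 0.62838.

0.6284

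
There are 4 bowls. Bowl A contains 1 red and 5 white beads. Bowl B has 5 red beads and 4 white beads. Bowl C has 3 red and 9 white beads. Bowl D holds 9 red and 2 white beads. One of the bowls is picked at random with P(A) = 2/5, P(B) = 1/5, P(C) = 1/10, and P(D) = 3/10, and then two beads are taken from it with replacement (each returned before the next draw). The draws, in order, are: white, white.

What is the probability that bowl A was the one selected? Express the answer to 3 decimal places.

For each hypothesis, P(data | H) works out to: P(data | bowl A) = (5/6)(5/6) = 0.69444; P(data | bowl B) = (4/9)(4/9) = 0.19753; P(data | bowl C) = (9/12)(9/12) = 0.5625; P(data | bowl D) = (2/11)(2/11) = 0.033058.
Multiplying each by its prior: 2/5 · 0.69444 = 0.27778, 1/5 · 0.19753 = 0.039506, 1/10 · 0.5625 = 0.05625, 3/10 · 0.033058 = 0.0099174; with total 0.38345.
So P(bowl A | data) = (0.27778) / (0.38345) = 0.72441.

0.724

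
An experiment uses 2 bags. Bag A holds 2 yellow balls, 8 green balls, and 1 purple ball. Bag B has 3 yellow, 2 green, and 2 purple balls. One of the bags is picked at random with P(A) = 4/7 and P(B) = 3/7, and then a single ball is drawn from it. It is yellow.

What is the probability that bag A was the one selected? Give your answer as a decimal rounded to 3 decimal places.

Under each hypothesis, the probability of this draw is: P(data | bag A) = (2/11) = 2/11; P(data | bag B) = (3/7) = 3/7.
Multiplying each by its prior: 4/7 · 2/11 = 8/77, 3/7 · 3/7 = 9/49; these sum to 155/539.
Therefore the posterior P(bag A | data) = (8/77) / (155/539) = 56/155.

0.361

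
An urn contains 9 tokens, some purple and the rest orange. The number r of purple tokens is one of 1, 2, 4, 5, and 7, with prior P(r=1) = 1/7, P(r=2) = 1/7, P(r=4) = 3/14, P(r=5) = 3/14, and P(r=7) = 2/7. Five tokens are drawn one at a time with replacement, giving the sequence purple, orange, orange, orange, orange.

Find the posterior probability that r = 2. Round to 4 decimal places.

0.3246

Under each hypothesis, the probability of the observed sequence is: P(data | r = 1) = (1/9)(8/9)(8/9)(8/9)(8/9) = 0.069366; P(data | r = 2) = (2/9)(7/9)(7/9)(7/9)(7/9) = 0.081322; P(data | r = 4) = (4/9)(5/9)(5/9)(5/9)(5/9) = 0.042338; P(data | r = 5) = (5/9)(4/9)(4/9)(4/9)(4/9) = 0.021677; P(data | r = 7) = (7/9)(2/9)(2/9)(2/9)(2/9) = 0.0018967.
Weighting by the prior gives 1/7 · 0.069366 = 0.0099094, 1/7 · 0.081322 = 0.011617, 3/14 · 0.042338 = 0.0090724, 3/14 · 0.021677 = 0.0046451, 2/7 · 0.0018967 = 0.00054192; these sum to 0.035786.
Hence P(r = 2 | data) = (0.011617) / (0.035786) = 0.32463.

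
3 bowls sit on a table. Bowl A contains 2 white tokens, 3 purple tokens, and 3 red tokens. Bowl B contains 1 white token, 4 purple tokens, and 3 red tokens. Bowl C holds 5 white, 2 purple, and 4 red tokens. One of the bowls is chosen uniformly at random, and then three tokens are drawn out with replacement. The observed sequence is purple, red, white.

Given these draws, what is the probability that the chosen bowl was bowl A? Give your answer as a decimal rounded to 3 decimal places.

0.397

Under each hypothesis, the probability of the observed sequence is: P(data | bowl A) = (3/8)(3/8)(2/8) = 0.035156; P(data | bowl B) = (4/8)(3/8)(1/8) = 0.023438; P(data | bowl C) = (2/11)(4/11)(5/11) = 0.030053.
The prior-weighted likelihoods are 1/3 · 0.035156 = 0.011719, 1/3 · 0.023438 = 0.0078125, 1/3 · 0.030053 = 0.010018; with total 0.029549.
Therefore the posterior P(bowl A | data) = (0.011719) / (0.029549) = 0.39659.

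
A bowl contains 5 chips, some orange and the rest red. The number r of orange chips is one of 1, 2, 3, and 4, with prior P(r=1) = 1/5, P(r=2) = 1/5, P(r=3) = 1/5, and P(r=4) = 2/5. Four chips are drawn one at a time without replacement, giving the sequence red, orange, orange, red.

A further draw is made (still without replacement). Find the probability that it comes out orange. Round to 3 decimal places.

The likelihood of the observed sequence under each hypothesis: P(data | r = 1) = (4/5)(1/4)(0/3) = 0; P(data | r = 2) = (3/5)(2/4)(1/3)(2/2) = 1/10; P(data | r = 3) = (2/5)(3/4)(2/3)(1/2) = 1/10; P(data | r = 4) = (1/5)(4/4)(3/3)(0/2) = 0.
Weighting by the prior gives 1/5 · 0 = 0, 1/5 · 1/10 = 1/50, 1/5 · 1/10 = 1/50, 2/5 · 0 = 0; these sum to 1/25.
Dividing through by the total gives posterior P(r = 1 | data) = 0, P(r = 2 | data) = 1/2, P(r = 3 | data) = 1/2, P(r = 4 | data) = 0.
So P(orange next | data) = Σ P(orange next | H) P(H | data) = (0)(1/2) + (1)(1/2) = 1/2.

0.500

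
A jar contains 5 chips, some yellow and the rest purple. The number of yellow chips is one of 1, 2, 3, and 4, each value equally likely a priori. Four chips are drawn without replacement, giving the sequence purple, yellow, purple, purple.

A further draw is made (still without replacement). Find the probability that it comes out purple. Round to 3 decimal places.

Compute the likelihood of the observed sequence for each case: P(data | r = 1) = (4/5)(1/4)(3/3)(2/2) = 1/5; P(data | r = 2) = (3/5)(2/4)(2/3)(1/2) = 1/10; P(data | r = 3) = (2/5)(3/4)(1/3)(0/2) = 0; P(data | r = 4) = (1/5)(4/4)(0/3) = 0.
Weighting by the prior gives 1/4 · 1/5 = 1/20, 1/4 · 1/10 = 1/40, 1/4 · 0 = 0, 1/4 · 0 = 0; summing to 3/40.
The posterior is then P(r = 1 | data) = 2/3, P(r = 2 | data) = 1/3, P(r = 3 | data) = 0, P(r = 4 | data) = 0.
Averaging over the posterior, P(purple next | data) = (1)(2/3) + (0)(1/3) = 2/3.

0.667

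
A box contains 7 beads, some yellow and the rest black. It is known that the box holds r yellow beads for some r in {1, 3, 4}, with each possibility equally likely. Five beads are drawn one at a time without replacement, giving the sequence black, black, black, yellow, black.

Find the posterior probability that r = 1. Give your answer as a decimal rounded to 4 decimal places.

0.8333

The likelihood of the observed sequence under each hypothesis: P(data | r = 1) = (6/7)(5/6)(4/5)(1/4)(3/3) = 1/7; P(data | r = 3) = (4/7)(3/6)(2/5)(3/4)(1/3) = 1/35; P(data | r = 4) = (3/7)(2/6)(1/5)(4/4)(0/3) = 0.
Multiplying each by its prior: 1/3 · 1/7 = 1/21, 1/3 · 1/35 = 1/105, 1/3 · 0 = 0; with total 2/35.
Hence P(r = 1 | data) = (1/21) / (2/35) = 5/6.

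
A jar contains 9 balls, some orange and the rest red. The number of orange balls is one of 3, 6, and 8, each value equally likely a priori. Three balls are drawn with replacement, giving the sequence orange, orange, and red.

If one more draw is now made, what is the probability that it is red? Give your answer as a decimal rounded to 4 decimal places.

For each hypothesis, P(data | H) works out to: P(data | r = 3) = (3/9)(3/9)(6/9) = 0.074074; P(data | r = 6) = (6/9)(6/9)(3/9) = 0.14815; P(data | r = 8) = (8/9)(8/9)(1/9) = 0.087791.
Weighting by the prior gives 1/3 · 0.074074 = 0.024691, 1/3 · 0.14815 = 0.049383, 1/3 · 0.087791 = 0.029264; these sum to 0.10334.
Normalising, the posterior is P(r = 3 | data) = 0.23894, P(r = 6 | data) = 0.47788, P(r = 8 | data) = 0.28319.
Averaging over the posterior, P(red next | data) = (2/3)(0.23894) + (1/3)(0.47788) + (1/9)(0.28319) = 0.35005.

0.3500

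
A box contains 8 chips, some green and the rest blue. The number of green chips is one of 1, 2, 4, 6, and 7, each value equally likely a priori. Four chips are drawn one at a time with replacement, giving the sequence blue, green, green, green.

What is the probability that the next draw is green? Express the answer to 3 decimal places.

0.704

For each hypothesis, P(data | H) works out to: P(data | r = 1) = (7/8)(1/8)(1/8)(1/8) = 0.001709; P(data | r = 2) = (6/8)(2/8)(2/8)(2/8) = 0.011719; P(data | r = 4) = (4/8)(4/8)(4/8)(4/8) = 0.0625; P(data | r = 6) = (2/8)(6/8)(6/8)(6/8) = 0.10547; P(data | r = 7) = (1/8)(7/8)(7/8)(7/8) = 0.08374.
Multiplying each by its prior: 1/5 · 0.001709 = 0.0003418, 1/5 · 0.011719 = 0.0023437, 1/5 · 0.0625 = 0.0125, 1/5 · 0.10547 = 0.021094, 1/5 · 0.08374 = 0.016748; these sum to 0.053027.
Normalising, the posterior is P(r = 1 | data) = 0.0064457, P(r = 2 | data) = 0.044199, P(r = 4 | data) = 0.23573, P(r = 6 | data) = 0.39779, P(r = 7 | data) = 0.31584.
So P(green next | data) = Σ P(green next | H) P(H | data) = (1/8)(0.0064457) + (1/4)(0.044199) + (1/2)(0.23573) + (3/4)(0.39779) + (7/8)(0.31584) = 0.70442.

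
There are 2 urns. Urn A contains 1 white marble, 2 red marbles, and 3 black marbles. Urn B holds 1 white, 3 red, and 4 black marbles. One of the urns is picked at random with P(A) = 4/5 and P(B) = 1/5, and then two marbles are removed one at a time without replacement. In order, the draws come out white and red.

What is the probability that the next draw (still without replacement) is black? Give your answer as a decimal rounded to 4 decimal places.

Under each hypothesis, the probability of the observed sequence is: P(data | urn A) = (1/6)(2/5) = 0.066667; P(data | urn B) = (1/8)(3/7) = 0.053571.
The prior-weighted likelihoods are 4/5 · 0.066667 = 0.053333, 1/5 · 0.053571 = 0.010714; with total 0.064048.
Normalising, the posterior is P(urn A | data) = 0.83271, P(urn B | data) = 0.16729.
The predictive probability is P(black next | data) = (3/4)(0.83271) + (2/3)(0.16729) = 0.73606.

0.7361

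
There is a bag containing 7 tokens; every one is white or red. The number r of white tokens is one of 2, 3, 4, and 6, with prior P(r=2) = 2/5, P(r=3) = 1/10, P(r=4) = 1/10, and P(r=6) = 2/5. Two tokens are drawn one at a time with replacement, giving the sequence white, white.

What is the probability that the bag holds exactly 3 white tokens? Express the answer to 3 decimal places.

0.049

Compute the likelihood of the observed sequence for each case: P(data | r = 2) = (2/7)(2/7) = 4/49; P(data | r = 3) = (3/7)(3/7) = 9/49; P(data | r = 4) = (4/7)(4/7) = 16/49; P(data | r = 6) = (6/7)(6/7) = 36/49.
Weighting by the prior gives 2/5 · 4/49 = 8/245, 1/10 · 9/49 = 9/490, 1/10 · 16/49 = 8/245, 2/5 · 36/49 = 72/245; with total 37/98.
Therefore the posterior P(r = 3 | data) = (9/490) / (37/98) = 9/185.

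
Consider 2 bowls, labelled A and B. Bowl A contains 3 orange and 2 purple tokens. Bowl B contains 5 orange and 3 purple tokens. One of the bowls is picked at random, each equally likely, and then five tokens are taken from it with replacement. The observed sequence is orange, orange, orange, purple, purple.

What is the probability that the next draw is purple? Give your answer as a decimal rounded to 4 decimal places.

Compute the likelihood of the observed sequence for each case: P(data | bowl A) = (3/5)(3/5)(3/5)(2/5)(2/5) = 0.03456; P(data | bowl B) = (5/8)(5/8)(5/8)(3/8)(3/8) = 0.034332.
Multiplying each by its prior: 1/2 · 0.03456 = 0.01728, 1/2 · 0.034332 = 0.017166; summing to 0.034446.
Normalising, the posterior is P(bowl A | data) = 0.50165, P(bowl B | data) = 0.49835.
The predictive probability is P(purple next | data) = (2/5)(0.50165) + (3/8)(0.49835) = 0.38754.

0.3875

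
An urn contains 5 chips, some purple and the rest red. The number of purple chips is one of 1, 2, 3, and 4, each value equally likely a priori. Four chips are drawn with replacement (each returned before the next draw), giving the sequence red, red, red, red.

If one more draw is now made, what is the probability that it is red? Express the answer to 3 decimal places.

Compute the likelihood of the observed sequence for each case: P(data | r = 1) = (4/5)(4/5)(4/5)(4/5) = 0.4096; P(data | r = 2) = (3/5)(3/5)(3/5)(3/5) = 0.1296; P(data | r = 3) = (2/5)(2/5)(2/5)(2/5) = 0.0256; P(data | r = 4) = (1/5)(1/5)(1/5)(1/5) = 0.0016.
Weighting by the prior gives 1/4 · 0.4096 = 0.1024, 1/4 · 0.1296 = 0.0324, 1/4 · 0.0256 = 0.0064, 1/4 · 0.0016 = 0.0004; summing to 0.1416.
The posterior is then P(r = 1 | data) = 0.72316, P(r = 2 | data) = 0.22881, P(r = 3 | data) = 0.045198, P(r = 4 | data) = 0.0028249.
The predictive probability is P(red next | data) = (4/5)(0.72316) + (3/5)(0.22881) + (2/5)(0.045198) + (1/5)(0.0028249) = 0.73446.

0.734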